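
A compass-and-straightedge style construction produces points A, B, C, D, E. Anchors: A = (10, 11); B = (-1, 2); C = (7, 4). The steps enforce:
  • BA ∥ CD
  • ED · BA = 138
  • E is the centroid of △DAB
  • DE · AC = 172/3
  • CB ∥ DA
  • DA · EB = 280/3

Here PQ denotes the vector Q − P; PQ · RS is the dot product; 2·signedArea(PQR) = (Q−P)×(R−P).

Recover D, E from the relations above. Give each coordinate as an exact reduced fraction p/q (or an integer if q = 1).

D = (18, 13)
E = (9, 26/3)

1. D_x = 18  [CB ∥ DA ∩ BA ∥ CD]
2. D_y = 13  [CB ∥ DA ∩ BA ∥ CD]
   → D = (18, 13)
3. E_x = 9  [E is the centroid of △DAB]
4. E_y = 26/3  [E is the centroid of △DAB]
   → E = (9, 26/3)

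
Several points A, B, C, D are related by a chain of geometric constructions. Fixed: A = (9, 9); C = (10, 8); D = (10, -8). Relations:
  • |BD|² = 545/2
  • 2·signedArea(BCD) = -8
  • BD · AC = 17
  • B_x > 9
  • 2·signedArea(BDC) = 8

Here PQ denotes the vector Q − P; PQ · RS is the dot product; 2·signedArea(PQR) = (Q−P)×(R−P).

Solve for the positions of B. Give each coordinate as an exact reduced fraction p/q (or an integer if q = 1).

B = (19/2, 17/2)

1. B_x = 19/2  [2·signedArea(BDC) = 8 ∩ BD · AC = 17]
2. B_y = 17/2  [2·signedArea(BDC) = 8 ∩ BD · AC = 17]
   → B = (19/2, 17/2)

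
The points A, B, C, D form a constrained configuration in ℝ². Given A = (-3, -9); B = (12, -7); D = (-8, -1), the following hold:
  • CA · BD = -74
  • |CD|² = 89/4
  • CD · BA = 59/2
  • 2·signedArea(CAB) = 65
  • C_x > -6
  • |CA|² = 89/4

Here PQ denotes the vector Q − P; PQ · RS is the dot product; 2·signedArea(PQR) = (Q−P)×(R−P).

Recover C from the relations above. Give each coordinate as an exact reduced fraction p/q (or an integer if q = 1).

1. C_x = -11/2  [CD · BA = 59/2 ∩ CA · BD = -74]
2. C_y = -5  [CD · BA = 59/2 ∩ CA · BD = -74]
   → C = (-11/2, -5)

C = (-11/2, -5)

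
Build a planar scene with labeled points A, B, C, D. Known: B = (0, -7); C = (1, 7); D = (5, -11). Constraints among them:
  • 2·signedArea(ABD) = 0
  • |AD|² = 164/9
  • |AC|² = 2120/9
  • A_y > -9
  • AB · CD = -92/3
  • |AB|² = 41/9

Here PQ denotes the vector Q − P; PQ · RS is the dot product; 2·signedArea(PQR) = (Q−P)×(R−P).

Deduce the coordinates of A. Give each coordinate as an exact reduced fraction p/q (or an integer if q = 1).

A = (5/3, -25/3)

1. A_x = 5/3  [2·signedArea(ABD) = 0 ∩ AB · CD = -92/3]
2. A_y = -25/3  [2·signedArea(ABD) = 0 ∩ AB · CD = -92/3]
   → A = (5/3, -25/3)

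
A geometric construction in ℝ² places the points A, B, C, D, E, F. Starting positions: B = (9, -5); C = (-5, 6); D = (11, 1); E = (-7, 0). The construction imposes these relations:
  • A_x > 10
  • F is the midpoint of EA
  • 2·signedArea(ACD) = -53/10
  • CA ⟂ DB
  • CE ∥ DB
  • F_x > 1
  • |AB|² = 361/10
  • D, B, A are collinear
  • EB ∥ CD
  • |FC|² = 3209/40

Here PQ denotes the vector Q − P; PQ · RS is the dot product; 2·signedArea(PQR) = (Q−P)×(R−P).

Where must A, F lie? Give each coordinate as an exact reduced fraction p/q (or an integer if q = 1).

1. A_x = 109/10  [D, B, A are collinear ∩ CA ⟂ DB]
2. A_y = 7/10  [D, B, A are collinear ∩ CA ⟂ DB]
   → A = (109/10, 7/10)
3. F_x = 39/20  [F is the midpoint of EA]
4. F_y = 7/20  [F is the midpoint of EA]
   → F = (39/20, 7/20)

A = (109/10, 7/10)
F = (39/20, 7/20)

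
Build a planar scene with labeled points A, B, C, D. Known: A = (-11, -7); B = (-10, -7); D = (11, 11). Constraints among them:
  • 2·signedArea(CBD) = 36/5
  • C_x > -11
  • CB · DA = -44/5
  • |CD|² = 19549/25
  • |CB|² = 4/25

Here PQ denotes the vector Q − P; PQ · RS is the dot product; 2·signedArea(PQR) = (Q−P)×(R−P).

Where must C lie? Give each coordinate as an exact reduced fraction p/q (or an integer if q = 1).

1. C_x = -52/5  [2·signedArea(CBD) = 36/5 ∩ CB · DA = -44/5]
2. C_y = -7  [2·signedArea(CBD) = 36/5 ∩ CB · DA = -44/5]
   → C = (-52/5, -7)

C = (-52/5, -7)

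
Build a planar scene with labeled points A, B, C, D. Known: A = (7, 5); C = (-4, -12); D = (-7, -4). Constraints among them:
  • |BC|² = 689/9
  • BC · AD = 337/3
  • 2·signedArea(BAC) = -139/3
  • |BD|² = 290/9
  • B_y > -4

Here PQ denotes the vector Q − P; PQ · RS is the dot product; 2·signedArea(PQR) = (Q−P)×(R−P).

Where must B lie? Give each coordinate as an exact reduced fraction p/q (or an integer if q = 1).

1. B_x = -4/3  [2·signedArea(BAC) = -139/3 ∩ BC · AD = 337/3]
2. B_y = -11/3  [2·signedArea(BAC) = -139/3 ∩ BC · AD = 337/3]
   → B = (-4/3, -11/3)

B = (-4/3, -11/3)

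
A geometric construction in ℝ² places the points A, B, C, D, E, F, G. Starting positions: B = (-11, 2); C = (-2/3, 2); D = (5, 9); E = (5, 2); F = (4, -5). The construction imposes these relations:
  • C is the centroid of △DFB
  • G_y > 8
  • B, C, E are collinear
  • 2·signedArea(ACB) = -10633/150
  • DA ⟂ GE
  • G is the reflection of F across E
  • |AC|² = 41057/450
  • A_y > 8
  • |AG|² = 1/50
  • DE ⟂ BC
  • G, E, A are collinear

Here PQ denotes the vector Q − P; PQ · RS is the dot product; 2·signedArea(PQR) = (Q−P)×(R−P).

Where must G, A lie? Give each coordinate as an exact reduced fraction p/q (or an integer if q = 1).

1. G_x = 6  [G is the reflection of F across E]
2. G_y = 9  [G is the reflection of F across E]
   → G = (6, 9)
3. A_x = 299/50  [G, E, A are collinear ∩ DA ⟂ GE]
4. A_y = 443/50  [G, E, A are collinear ∩ DA ⟂ GE]
   → A = (299/50, 443/50)

A = (299/50, 443/50)
G = (6, 9)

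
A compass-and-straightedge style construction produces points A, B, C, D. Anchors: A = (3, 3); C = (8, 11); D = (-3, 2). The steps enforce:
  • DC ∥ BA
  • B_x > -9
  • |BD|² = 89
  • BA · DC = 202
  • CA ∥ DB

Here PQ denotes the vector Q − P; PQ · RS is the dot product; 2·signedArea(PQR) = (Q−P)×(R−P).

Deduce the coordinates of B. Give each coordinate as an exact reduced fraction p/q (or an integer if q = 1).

1. B_x = -8  [DC ∥ BA ∩ CA ∥ DB]
2. B_y = -6  [DC ∥ BA ∩ CA ∥ DB]
   → B = (-8, -6)

B = (-8, -6)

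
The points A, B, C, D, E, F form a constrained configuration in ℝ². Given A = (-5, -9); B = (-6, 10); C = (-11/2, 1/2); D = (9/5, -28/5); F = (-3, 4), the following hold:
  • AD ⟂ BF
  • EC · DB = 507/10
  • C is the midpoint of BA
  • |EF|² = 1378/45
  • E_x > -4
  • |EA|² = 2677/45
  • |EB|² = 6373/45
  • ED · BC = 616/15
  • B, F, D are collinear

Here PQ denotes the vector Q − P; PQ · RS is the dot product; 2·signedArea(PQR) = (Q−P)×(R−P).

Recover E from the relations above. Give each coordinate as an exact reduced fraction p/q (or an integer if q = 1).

E = (-46/15, -23/15)

1. E_x = -46/15  [EC · DB = 507/10 ∩ ED · BC = 616/15]
2. E_y = -23/15  [EC · DB = 507/10 ∩ ED · BC = 616/15]
   → E = (-46/15, -23/15)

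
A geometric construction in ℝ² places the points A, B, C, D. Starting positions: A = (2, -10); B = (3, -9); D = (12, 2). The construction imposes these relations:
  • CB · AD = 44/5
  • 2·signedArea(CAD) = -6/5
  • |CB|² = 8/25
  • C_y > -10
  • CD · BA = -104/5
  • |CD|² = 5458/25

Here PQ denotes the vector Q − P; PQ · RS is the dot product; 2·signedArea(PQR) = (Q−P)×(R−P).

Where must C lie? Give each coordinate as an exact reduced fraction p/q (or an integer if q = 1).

1. C_x = 13/5  [2·signedArea(CAD) = -6/5 ∩ CB · AD = 44/5]
2. C_y = -47/5  [2·signedArea(CAD) = -6/5 ∩ CB · AD = 44/5]
   → C = (13/5, -47/5)

C = (13/5, -47/5)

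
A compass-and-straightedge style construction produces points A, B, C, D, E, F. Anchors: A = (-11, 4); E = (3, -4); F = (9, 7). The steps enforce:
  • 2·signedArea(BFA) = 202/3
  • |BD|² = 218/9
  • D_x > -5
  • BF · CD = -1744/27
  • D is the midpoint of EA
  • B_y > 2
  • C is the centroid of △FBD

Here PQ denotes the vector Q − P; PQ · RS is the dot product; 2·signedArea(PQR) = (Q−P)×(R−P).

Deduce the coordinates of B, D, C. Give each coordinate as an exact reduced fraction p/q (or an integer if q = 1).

1. D_x = -4  [D is the midpoint of EA]
2. D_y = 0  [D is the midpoint of EA]
   → D = (-4, 0)
3. B_x = 1/3  [line 3·x + -20·y + 137/3 = 0 ∩ |BD|² = 218/9]
4. B_y = 7/3  [line 3·x + -20·y + 137/3 = 0 ∩ |BD|² = 218/9]
   → B = (1/3, 7/3)
5. C_x = 16/9  [BF · CD = -1744/27 ∩ C is the centroid of △FBD]
6. C_y = 28/9  [BF · CD = -1744/27 ∩ C is the centroid of △FBD]
   → C = (16/9, 28/9)

B = (1/3, 7/3)
C = (16/9, 28/9)
D = (-4, 0)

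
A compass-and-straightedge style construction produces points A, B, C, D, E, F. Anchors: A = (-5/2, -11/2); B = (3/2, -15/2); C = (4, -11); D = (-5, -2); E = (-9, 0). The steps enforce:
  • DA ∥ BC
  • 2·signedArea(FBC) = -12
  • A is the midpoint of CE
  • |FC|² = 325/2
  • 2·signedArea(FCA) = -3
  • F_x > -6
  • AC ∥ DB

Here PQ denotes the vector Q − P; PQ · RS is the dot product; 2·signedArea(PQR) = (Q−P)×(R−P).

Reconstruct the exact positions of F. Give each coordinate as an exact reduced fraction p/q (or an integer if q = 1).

F = (-11/2, -5/2)

1. F_x = -11/2  [2·signedArea(FBC) = -12 ∩ 2·signedArea(FCA) = -3]
2. F_y = -5/2  [2·signedArea(FBC) = -12 ∩ 2·signedArea(FCA) = -3]
   → F = (-11/2, -5/2)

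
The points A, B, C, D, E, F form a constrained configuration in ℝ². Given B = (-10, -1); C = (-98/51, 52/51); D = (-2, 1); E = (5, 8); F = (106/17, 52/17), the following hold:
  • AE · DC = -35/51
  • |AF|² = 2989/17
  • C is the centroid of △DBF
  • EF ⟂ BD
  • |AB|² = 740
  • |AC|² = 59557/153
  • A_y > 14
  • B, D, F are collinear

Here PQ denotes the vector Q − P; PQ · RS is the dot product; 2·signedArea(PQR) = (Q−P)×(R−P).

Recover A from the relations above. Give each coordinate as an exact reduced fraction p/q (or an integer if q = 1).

1. A_x = 12  [line -4/51·x + -1/51·y + 21/17 = 0 ∩ |AC|² = 59557/153]
2. A_y = 15  [line -4/51·x + -1/51·y + 21/17 = 0 ∩ |AC|² = 59557/153]
   → A = (12, 15)

A = (12, 15)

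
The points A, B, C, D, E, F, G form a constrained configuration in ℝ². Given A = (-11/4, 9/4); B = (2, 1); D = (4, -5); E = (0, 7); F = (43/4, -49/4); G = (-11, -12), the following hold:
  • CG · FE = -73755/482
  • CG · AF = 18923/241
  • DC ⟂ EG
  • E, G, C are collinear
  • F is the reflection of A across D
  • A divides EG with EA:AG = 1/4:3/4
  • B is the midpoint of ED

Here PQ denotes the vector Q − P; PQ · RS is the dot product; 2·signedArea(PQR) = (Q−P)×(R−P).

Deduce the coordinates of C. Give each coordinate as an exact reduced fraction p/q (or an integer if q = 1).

1. C_x = -1012/241  [E, G, C are collinear ∩ DC ⟂ EG]
2. C_y = -61/241  [E, G, C are collinear ∩ DC ⟂ EG]
   → C = (-1012/241, -61/241)

C = (-1012/241, -61/241)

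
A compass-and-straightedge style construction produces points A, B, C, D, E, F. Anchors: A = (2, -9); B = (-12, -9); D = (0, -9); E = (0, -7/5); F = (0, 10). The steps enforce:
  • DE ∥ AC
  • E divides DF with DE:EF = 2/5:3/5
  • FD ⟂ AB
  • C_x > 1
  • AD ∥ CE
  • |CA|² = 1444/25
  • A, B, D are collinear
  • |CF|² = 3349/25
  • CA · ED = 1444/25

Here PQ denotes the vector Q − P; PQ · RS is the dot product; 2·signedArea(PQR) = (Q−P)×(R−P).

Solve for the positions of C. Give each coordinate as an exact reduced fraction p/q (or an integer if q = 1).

1. C_x = 2  [AD ∥ CE ∩ DE ∥ AC]
2. C_y = -7/5  [AD ∥ CE ∩ DE ∥ AC]
   → C = (2, -7/5)

C = (2, -7/5)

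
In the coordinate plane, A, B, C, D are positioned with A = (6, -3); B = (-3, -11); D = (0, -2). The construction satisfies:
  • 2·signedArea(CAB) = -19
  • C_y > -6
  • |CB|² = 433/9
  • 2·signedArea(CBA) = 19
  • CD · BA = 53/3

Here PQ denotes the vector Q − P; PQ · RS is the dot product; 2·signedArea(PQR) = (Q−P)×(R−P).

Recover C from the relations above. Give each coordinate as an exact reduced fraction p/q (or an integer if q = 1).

1. C_x = 1  [CD · BA = 53/3 ∩ 2·signedArea(CAB) = -19]
2. C_y = -16/3  [CD · BA = 53/3 ∩ 2·signedArea(CAB) = -19]
   → C = (1, -16/3)

C = (1, -16/3)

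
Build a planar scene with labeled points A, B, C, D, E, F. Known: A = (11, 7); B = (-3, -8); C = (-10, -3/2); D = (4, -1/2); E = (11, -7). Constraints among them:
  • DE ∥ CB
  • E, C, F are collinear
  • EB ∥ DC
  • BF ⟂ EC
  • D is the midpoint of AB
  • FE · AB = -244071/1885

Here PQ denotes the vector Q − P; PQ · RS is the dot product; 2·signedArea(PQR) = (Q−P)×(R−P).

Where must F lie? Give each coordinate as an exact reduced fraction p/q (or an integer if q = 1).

1. F_x = -3499/1885  [E, C, F are collinear ∩ BF ⟂ EC]
2. F_y = -6848/1885  [E, C, F are collinear ∩ BF ⟂ EC]
   → F = (-3499/1885, -6848/1885)

F = (-3499/1885, -6848/1885)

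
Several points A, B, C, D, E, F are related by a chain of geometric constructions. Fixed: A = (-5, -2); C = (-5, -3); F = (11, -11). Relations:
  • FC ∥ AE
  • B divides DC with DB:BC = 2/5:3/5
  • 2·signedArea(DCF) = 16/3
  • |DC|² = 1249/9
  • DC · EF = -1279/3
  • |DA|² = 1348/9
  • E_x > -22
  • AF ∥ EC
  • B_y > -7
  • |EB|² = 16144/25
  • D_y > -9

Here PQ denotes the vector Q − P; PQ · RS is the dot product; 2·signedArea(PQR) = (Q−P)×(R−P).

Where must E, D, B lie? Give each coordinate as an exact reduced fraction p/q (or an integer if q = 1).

B = (7/5, -6)
D = (17/3, -8)
E = (-21, 6)

1. E_x = -21  [AF ∥ EC ∩ FC ∥ AE]
2. E_y = 6  [AF ∥ EC ∩ FC ∥ AE]
   → E = (-21, 6)
3. D_x = 17/3  [2·signedArea(DCF) = 16/3 ∩ DC · EF = -1279/3]
4. D_y = -8  [2·signedArea(DCF) = 16/3 ∩ DC · EF = -1279/3]
   → D = (17/3, -8)
5. B_x = 7/5  [B divides DC with DB:BC = 2/5:3/5]
6. B_y = -6  [B divides DC with DB:BC = 2/5:3/5]
   → B = (7/5, -6)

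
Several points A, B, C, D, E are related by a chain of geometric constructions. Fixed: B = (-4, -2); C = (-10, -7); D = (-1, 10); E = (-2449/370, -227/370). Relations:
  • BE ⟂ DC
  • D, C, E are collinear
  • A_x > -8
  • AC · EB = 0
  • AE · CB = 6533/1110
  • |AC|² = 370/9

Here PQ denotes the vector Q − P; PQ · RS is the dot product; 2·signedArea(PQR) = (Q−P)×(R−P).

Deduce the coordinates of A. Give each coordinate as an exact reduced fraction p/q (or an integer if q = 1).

1. A_x = -7  [AC · EB = 0 ∩ AE · CB = 6533/1110]
2. A_y = -4/3  [AC · EB = 0 ∩ AE · CB = 6533/1110]
   → A = (-7, -4/3)

A = (-7, -4/3)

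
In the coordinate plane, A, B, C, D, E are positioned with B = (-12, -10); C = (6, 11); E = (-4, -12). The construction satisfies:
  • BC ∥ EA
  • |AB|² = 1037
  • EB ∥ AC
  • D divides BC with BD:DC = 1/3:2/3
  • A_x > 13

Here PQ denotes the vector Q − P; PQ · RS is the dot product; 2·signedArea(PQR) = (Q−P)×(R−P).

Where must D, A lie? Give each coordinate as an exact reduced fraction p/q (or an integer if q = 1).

1. D_x = -6  [D divides BC with BD:DC = 1/3:2/3]
2. D_y = -3  [D divides BC with BD:DC = 1/3:2/3]
   → D = (-6, -3)
3. A_x = 14  [EB ∥ AC ∩ BC ∥ EA]
4. A_y = 9  [EB ∥ AC ∩ BC ∥ EA]
   → A = (14, 9)

A = (14, 9)
D = (-6, -3)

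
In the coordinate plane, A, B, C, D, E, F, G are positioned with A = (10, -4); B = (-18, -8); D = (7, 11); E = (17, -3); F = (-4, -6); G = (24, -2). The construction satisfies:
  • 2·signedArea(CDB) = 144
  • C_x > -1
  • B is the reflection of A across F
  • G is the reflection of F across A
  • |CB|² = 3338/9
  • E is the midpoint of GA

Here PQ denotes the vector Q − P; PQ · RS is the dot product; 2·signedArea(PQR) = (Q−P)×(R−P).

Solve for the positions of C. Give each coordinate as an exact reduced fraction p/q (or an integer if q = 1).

C = (-1/3, -1/3)

1. C_x = -1/3  [line 19·x + -25·y + -2 = 0 ∩ |CB|² = 3338/9]
2. C_y = -1/3  [line 19·x + -25·y + -2 = 0 ∩ |CB|² = 3338/9]
   → C = (-1/3, -1/3)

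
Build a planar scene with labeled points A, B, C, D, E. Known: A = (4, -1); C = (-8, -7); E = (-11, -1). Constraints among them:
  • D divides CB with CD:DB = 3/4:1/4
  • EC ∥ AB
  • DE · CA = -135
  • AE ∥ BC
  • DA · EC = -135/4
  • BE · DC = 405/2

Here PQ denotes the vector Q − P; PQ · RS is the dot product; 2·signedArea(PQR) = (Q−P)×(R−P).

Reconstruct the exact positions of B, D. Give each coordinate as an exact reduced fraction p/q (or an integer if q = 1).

B = (7, -7)
D = (13/4, -7)

1. B_x = 7  [AE ∥ BC ∩ EC ∥ AB]
2. B_y = -7  [AE ∥ BC ∩ EC ∥ AB]
   → B = (7, -7)
3. D_x = 13/4  [D divides CB with CD:DB = 3/4:1/4]
4. D_y = -7  [D divides CB with CD:DB = 3/4:1/4]
   → D = (13/4, -7)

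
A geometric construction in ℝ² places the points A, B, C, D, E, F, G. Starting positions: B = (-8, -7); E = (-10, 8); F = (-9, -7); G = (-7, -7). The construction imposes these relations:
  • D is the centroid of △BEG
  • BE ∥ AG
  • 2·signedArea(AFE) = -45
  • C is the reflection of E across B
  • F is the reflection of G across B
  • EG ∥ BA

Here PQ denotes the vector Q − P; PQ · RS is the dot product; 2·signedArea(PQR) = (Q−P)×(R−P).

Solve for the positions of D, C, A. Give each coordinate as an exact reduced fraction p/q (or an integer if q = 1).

1. D_x = -25/3  [D is the centroid of △BEG]
2. D_y = -2  [D is the centroid of △BEG]
   → D = (-25/3, -2)
3. C_x = -6  [C is the reflection of E across B]
4. C_y = -22  [C is the reflection of E across B]
   → C = (-6, -22)
5. A_x = -5  [BE ∥ AG ∩ EG ∥ BA]
6. A_y = -22  [BE ∥ AG ∩ EG ∥ BA]
   → A = (-5, -22)

A = (-5, -22)
C = (-6, -22)
D = (-25/3, -2)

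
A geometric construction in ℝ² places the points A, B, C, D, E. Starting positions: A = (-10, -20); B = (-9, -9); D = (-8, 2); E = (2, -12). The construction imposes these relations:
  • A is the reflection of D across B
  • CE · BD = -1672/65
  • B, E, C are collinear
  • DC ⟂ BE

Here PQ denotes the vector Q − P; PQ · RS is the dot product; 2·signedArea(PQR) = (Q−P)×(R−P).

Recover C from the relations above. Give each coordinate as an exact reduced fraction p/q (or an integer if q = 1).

1. C_x = -706/65  [B, E, C are collinear ∩ DC ⟂ BE]
2. C_y = -552/65  [B, E, C are collinear ∩ DC ⟂ BE]
   → C = (-706/65, -552/65)

C = (-706/65, -552/65)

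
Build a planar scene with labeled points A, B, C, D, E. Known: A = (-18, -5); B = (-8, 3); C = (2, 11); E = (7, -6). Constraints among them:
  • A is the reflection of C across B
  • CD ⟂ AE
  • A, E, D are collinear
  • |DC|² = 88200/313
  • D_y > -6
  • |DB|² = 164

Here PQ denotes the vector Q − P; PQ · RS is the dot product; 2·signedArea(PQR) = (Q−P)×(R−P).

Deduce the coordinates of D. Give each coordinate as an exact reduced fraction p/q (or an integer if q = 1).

1. D_x = 416/313  [A, E, D are collinear ∩ CD ⟂ AE]
2. D_y = -1807/313  [A, E, D are collinear ∩ CD ⟂ AE]
   → D = (416/313, -1807/313)

D = (416/313, -1807/313)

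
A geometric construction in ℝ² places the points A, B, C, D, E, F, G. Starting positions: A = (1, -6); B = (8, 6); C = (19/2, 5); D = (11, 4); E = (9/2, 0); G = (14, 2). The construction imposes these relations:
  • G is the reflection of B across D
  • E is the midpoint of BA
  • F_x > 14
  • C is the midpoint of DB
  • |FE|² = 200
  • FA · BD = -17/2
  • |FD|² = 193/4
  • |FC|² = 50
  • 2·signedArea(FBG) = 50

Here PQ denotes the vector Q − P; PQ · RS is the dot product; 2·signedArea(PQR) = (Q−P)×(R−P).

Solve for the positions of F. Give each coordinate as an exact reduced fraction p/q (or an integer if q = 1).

1. F_x = 29/2  [2·signedArea(FBG) = 50 ∩ FA · BD = -17/2]
2. F_y = 10  [2·signedArea(FBG) = 50 ∩ FA · BD = -17/2]
   → F = (29/2, 10)

F = (29/2, 10)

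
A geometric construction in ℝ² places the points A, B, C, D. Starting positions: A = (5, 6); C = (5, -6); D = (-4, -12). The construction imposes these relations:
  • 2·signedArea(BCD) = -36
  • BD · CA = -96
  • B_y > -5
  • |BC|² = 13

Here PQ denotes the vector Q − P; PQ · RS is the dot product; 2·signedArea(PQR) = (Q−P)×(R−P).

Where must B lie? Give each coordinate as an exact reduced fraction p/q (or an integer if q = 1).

1. B_x = 2  [2·signedArea(BCD) = -36 ∩ BD · CA = -96]
2. B_y = -4  [2·signedArea(BCD) = -36 ∩ BD · CA = -96]
   → B = (2, -4)

B = (2, -4)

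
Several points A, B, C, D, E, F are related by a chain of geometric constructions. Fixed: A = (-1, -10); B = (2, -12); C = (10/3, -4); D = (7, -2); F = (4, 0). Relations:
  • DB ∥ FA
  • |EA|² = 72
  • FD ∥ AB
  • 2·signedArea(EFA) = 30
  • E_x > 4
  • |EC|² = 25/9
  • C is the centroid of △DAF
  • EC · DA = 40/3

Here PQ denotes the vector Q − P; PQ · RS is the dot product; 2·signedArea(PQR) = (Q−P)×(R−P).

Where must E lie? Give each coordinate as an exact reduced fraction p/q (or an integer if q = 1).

E = (5, -4)

1. E_x = 5  [EC · DA = 40/3 ∩ 2·signedArea(EFA) = 30]
2. E_y = -4  [EC · DA = 40/3 ∩ 2·signedArea(EFA) = 30]
   → E = (5, -4)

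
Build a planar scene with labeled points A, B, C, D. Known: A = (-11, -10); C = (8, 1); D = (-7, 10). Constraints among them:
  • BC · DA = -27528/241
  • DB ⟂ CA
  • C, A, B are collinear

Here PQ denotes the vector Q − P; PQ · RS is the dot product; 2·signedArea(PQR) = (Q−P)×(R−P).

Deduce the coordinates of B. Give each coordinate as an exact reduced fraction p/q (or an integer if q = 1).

B = (161/241, -782/241)

1. B_x = 161/241  [C, A, B are collinear ∩ DB ⟂ CA]
2. B_y = -782/241  [C, A, B are collinear ∩ DB ⟂ CA]
   → B = (161/241, -782/241)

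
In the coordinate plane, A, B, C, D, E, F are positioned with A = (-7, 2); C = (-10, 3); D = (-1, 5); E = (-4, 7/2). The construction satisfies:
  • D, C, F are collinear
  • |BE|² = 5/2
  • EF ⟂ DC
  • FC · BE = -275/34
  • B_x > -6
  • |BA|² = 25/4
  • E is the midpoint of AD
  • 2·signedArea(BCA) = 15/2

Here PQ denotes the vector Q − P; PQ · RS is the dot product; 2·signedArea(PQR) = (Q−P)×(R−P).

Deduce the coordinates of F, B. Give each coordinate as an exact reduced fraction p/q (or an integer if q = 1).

B = (-11/2, 4)
F = (-71/17, 73/17)

1. F_x = -71/17  [D, C, F are collinear ∩ EF ⟂ DC]
2. F_y = 73/17  [D, C, F are collinear ∩ EF ⟂ DC]
   → F = (-71/17, 73/17)
3. B_x = -11/2  [2·signedArea(BCA) = 15/2 ∩ FC · BE = -275/34]
4. B_y = 4  [2·signedArea(BCA) = 15/2 ∩ FC · BE = -275/34]
   → B = (-11/2, 4)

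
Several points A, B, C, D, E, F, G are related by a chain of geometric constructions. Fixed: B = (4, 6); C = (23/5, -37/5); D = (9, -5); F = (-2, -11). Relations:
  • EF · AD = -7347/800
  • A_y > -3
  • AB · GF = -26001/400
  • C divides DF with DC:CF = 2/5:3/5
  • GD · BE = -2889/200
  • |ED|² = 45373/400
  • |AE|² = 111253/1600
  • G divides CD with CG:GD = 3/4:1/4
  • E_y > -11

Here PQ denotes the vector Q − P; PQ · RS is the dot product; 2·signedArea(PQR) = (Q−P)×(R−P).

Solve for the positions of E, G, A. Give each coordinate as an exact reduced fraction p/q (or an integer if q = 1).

A = (73/40, -41/20)
E = (-7/20, -101/10)
G = (79/10, -28/5)

1. G_x = 79/10  [G divides CD with CG:GD = 3/4:1/4]
2. G_y = -28/5  [G divides CD with CG:GD = 3/4:1/4]
   → G = (79/10, -28/5)
3. E_x = -7/20  [line 11/10·x + 3/5·y + 1289/200 = 0 ∩ |ED|² = 45373/400]
4. E_y = -101/10  [line 11/10·x + 3/5·y + 1289/200 = 0 ∩ |ED|² = 45373/400]
   → E = (-7/20, -101/10)
5. A_x = 73/40  [line 33/20·x + 9/10·y + -933/800 = 0 ∩ |AE|² = 111253/1600]
6. A_y = -41/20  [line 33/20·x + 9/10·y + -933/800 = 0 ∩ |AE|² = 111253/1600]
   → A = (73/40, -41/20)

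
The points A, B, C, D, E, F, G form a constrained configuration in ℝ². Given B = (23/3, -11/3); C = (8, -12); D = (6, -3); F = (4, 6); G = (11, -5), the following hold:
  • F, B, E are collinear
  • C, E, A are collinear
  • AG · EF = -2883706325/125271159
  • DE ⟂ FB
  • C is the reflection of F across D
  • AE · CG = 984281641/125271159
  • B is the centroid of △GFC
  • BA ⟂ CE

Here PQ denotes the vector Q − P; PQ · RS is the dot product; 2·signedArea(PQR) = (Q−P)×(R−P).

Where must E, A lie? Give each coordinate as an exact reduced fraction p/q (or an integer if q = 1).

1. E_x = 6961/962  [F, B, E are collinear ∩ DE ⟂ FB]
2. E_y = -2435/962  [F, B, E are collinear ∩ DE ⟂ FB]
   → E = (6961/962, -2435/962)
3. A_x = 306070074/41757053  [C, E, A are collinear ∩ BA ⟂ CE]
4. A_y = -462732838/125271159  [C, E, A are collinear ∩ BA ⟂ CE]
   → A = (306070074/41757053, -462732838/125271159)

A = (306070074/41757053, -462732838/125271159)
E = (6961/962, -2435/962)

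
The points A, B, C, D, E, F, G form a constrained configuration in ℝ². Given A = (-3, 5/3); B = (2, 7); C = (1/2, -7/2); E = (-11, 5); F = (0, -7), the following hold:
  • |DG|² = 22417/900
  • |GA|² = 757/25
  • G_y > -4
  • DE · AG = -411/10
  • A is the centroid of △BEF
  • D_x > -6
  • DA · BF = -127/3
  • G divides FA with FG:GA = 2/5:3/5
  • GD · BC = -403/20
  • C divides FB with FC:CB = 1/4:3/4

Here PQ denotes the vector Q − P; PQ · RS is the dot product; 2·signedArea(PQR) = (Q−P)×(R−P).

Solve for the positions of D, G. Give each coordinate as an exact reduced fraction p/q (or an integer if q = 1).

1. G_x = -6/5  [G divides FA with FG:GA = 2/5:3/5]
2. G_y = -53/15  [G divides FA with FG:GA = 2/5:3/5]
   → G = (-6/5, -53/15)
3. D_x = -11/2  [DA · BF = -127/3 ∩ DE · AG = -411/10]
4. D_y = -1  [DA · BF = -127/3 ∩ DE · AG = -411/10]
   → D = (-11/2, -1)

D = (-11/2, -1)
G = (-6/5, -53/15)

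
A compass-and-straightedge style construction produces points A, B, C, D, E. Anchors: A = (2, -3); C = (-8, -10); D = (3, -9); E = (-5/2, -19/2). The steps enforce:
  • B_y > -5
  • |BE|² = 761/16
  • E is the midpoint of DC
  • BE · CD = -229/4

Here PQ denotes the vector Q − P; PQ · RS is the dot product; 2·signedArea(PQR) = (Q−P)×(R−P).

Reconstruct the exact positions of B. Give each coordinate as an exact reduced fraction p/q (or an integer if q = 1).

1. B_x = 9/4  [line -11·x + -1·y + 81/4 = 0 ∩ |BE|² = 761/16]
2. B_y = -9/2  [line -11·x + -1·y + 81/4 = 0 ∩ |BE|² = 761/16]
   → B = (9/4, -9/2)

B = (9/4, -9/2)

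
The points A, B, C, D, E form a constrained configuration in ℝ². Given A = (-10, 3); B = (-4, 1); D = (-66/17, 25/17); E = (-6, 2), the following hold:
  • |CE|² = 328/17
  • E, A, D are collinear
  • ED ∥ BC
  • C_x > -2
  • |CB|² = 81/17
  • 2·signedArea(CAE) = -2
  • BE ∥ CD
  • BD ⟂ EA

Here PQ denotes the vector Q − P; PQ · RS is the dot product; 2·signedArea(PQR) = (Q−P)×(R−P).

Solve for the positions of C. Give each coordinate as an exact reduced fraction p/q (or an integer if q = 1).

C = (-32/17, 8/17)

1. C_x = -32/17  [BE ∥ CD ∩ ED ∥ BC]
2. C_y = 8/17  [BE ∥ CD ∩ ED ∥ BC]
   → C = (-32/17, 8/17)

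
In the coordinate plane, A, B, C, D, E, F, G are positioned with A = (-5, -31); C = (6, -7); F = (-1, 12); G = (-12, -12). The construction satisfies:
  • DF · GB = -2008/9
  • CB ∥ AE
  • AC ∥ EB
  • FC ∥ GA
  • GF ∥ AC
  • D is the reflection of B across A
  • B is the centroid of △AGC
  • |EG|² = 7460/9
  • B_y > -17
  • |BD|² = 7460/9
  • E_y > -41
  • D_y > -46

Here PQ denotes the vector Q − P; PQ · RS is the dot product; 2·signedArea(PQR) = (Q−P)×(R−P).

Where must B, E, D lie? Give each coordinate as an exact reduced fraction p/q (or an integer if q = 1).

B = (-11/3, -50/3)
D = (-19/3, -136/3)
E = (-44/3, -122/3)

1. B_x = -11/3  [B is the centroid of △AGC]
2. B_y = -50/3  [B is the centroid of △AGC]
   → B = (-11/3, -50/3)
3. E_x = -44/3  [AC ∥ EB ∩ CB ∥ AE]
4. E_y = -122/3  [AC ∥ EB ∩ CB ∥ AE]
   → E = (-44/3, -122/3)
5. D_x = -19/3  [D is the reflection of B across A]
6. D_y = -136/3  [D is the reflection of B across A]
   → D = (-19/3, -136/3)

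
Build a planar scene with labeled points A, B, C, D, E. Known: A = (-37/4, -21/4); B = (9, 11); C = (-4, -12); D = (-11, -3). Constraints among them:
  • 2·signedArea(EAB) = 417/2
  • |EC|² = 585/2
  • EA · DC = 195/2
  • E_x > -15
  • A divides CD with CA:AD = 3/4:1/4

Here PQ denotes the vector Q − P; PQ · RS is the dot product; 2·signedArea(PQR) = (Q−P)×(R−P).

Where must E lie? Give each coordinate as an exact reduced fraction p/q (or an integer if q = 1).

E = (-29/2, 3/2)

1. E_x = -29/2  [2·signedArea(EAB) = 417/2 ∩ EA · DC = 195/2]
2. E_y = 3/2  [2·signedArea(EAB) = 417/2 ∩ EA · DC = 195/2]
   → E = (-29/2, 3/2)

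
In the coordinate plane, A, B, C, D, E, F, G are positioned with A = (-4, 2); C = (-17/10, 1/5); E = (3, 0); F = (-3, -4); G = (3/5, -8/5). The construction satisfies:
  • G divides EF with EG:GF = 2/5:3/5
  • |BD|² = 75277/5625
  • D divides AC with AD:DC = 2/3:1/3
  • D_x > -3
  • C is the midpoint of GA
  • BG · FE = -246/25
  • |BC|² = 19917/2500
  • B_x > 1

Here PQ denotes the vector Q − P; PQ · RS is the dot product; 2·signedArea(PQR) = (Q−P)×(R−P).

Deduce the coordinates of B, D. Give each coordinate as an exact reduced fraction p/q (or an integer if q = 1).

1. B_x = 28/25  [line -6·x + -4·y + 176/25 = 0 ∩ |BC|² = 19917/2500]
2. B_y = 2/25  [line -6·x + -4·y + 176/25 = 0 ∩ |BC|² = 19917/2500]
   → B = (28/25, 2/25)
3. D_x = -37/15  [D divides AC with AD:DC = 2/3:1/3]
4. D_y = 4/5  [D divides AC with AD:DC = 2/3:1/3]
   → D = (-37/15, 4/5)

B = (28/25, 2/25)
D = (-37/15, 4/5)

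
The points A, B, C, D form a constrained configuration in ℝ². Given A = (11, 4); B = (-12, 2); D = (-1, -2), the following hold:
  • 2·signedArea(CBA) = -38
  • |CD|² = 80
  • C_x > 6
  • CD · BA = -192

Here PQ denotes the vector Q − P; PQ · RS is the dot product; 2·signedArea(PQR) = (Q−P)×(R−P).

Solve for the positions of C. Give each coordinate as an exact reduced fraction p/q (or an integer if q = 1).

1. C_x = 7  [2·signedArea(CBA) = -38 ∩ CD · BA = -192]
2. C_y = 2  [2·signedArea(CBA) = -38 ∩ CD · BA = -192]
   → C = (7, 2)

C = (7, 2)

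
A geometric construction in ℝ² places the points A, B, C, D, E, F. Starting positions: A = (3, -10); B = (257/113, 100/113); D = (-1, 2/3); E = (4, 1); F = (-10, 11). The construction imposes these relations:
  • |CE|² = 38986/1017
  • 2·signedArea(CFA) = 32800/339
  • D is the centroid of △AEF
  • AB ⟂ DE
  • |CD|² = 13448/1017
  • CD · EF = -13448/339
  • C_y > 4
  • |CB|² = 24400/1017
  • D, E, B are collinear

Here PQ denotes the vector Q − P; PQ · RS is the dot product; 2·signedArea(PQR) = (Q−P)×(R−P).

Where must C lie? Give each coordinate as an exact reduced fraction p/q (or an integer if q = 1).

1. C_x = -421/339  [CD · EF = -13448/339 ∩ 2·signedArea(CFA) = 32800/339]
2. C_y = 1456/339  [CD · EF = -13448/339 ∩ 2·signedArea(CFA) = 32800/339]
   → C = (-421/339, 1456/339)

C = (-421/339, 1456/339)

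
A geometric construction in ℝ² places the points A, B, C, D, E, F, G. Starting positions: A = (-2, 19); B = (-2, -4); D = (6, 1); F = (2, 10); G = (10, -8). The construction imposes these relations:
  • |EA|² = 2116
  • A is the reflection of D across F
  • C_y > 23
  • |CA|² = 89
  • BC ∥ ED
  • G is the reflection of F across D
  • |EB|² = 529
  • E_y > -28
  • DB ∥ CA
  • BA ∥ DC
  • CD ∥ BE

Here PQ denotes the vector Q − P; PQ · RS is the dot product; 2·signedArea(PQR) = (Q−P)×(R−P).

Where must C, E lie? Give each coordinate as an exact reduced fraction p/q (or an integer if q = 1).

1. C_x = 6  [DB ∥ CA ∩ BA ∥ DC]
2. C_y = 24  [DB ∥ CA ∩ BA ∥ DC]
   → C = (6, 24)
3. E_x = -2  [BC ∥ ED ∩ CD ∥ BE]
4. E_y = -27  [BC ∥ ED ∩ CD ∥ BE]
   → E = (-2, -27)

C = (6, 24)
E = (-2, -27)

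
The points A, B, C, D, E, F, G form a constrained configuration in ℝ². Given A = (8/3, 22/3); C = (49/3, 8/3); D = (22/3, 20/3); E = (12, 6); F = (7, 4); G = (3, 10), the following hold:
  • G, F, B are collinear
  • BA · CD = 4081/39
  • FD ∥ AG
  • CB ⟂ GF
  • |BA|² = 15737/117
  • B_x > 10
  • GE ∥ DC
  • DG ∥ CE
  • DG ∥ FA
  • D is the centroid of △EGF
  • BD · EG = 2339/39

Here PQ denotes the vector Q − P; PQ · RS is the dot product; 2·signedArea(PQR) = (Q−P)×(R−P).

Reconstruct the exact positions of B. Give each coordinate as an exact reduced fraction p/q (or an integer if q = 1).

1. B_x = 409/39  [G, F, B are collinear ∩ CB ⟂ GF]
2. B_y = -16/13  [G, F, B are collinear ∩ CB ⟂ GF]
   → B = (409/39, -16/13)

B = (409/39, -16/13)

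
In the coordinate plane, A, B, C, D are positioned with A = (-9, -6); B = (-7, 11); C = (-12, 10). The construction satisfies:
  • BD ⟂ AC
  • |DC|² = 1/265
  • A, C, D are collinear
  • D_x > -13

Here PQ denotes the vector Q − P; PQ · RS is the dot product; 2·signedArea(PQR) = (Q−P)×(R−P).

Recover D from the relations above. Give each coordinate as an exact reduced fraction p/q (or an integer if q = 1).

D = (-3183/265, 2666/265)

1. D_x = -3183/265  [A, C, D are collinear ∩ BD ⟂ AC]
2. D_y = 2666/265  [A, C, D are collinear ∩ BD ⟂ AC]
   → D = (-3183/265, 2666/265)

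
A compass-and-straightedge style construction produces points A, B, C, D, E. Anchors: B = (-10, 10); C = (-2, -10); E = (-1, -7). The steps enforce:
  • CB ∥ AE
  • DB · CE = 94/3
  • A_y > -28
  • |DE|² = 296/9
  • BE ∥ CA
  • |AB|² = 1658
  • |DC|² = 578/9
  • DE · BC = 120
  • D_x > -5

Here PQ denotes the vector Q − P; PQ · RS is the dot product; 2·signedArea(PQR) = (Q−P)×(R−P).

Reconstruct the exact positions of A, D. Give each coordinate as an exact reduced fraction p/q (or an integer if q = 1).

A = (7, -27)
D = (-13/3, -7/3)

1. A_x = 7  [CB ∥ AE ∩ BE ∥ CA]
2. A_y = -27  [CB ∥ AE ∩ BE ∥ CA]
   → A = (7, -27)
3. D_x = -13/3  [DE · BC = 120 ∩ DB · CE = 94/3]
4. D_y = -7/3  [DE · BC = 120 ∩ DB · CE = 94/3]
   → D = (-13/3, -7/3)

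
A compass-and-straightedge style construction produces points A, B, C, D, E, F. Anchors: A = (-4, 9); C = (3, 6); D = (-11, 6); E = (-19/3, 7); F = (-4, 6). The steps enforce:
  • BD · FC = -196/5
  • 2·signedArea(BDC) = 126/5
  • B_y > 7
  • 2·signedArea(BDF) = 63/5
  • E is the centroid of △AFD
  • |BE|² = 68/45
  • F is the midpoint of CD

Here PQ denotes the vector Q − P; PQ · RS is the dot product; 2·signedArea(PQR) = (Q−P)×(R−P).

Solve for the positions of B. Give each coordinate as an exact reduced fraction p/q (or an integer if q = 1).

B = (-27/5, 39/5)

1. B_x = -27/5  [2·signedArea(BDC) = 126/5 ∩ BD · FC = -196/5]
2. B_y = 39/5  [2·signedArea(BDC) = 126/5 ∩ BD · FC = -196/5]
   → B = (-27/5, 39/5)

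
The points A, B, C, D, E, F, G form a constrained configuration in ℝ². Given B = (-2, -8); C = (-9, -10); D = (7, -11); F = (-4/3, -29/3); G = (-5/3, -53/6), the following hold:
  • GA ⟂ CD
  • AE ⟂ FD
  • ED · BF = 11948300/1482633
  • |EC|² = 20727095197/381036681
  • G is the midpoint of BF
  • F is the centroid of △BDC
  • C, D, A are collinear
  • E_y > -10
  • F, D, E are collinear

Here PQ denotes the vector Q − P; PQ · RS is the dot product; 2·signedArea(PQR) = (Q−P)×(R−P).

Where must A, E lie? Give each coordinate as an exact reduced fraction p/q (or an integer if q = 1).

A = (-1363/771, -16117/1542)
E = (-807773/494211, -4753561/494211)

1. A_x = -1363/771  [C, D, A are collinear ∩ GA ⟂ CD]
2. A_y = -16117/1542  [C, D, A are collinear ∩ GA ⟂ CD]
   → A = (-1363/771, -16117/1542)
3. E_x = -807773/494211  [F, D, E are collinear ∩ AE ⟂ FD]
4. E_y = -4753561/494211  [F, D, E are collinear ∩ AE ⟂ FD]
   → E = (-807773/494211, -4753561/494211)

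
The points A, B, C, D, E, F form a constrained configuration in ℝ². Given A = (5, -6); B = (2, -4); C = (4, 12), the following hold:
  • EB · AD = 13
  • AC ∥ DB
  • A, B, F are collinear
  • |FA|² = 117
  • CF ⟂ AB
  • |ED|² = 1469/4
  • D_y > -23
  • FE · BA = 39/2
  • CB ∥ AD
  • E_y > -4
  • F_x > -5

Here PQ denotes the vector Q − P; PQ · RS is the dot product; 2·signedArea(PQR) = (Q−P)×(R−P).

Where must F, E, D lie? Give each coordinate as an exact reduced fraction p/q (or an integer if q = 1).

1. F_x = -4  [A, B, F are collinear ∩ CF ⟂ AB]
2. F_y = 0  [A, B, F are collinear ∩ CF ⟂ AB]
   → F = (-4, 0)
3. D_x = 3  [AC ∥ DB ∩ CB ∥ AD]
4. D_y = -22  [AC ∥ DB ∩ CB ∥ AD]
   → D = (3, -22)
5. E_x = 1/2  [EB · AD = 13 ∩ FE · BA = 39/2]
6. E_y = -3  [EB · AD = 13 ∩ FE · BA = 39/2]
   → E = (1/2, -3)

D = (3, -22)
E = (1/2, -3)
F = (-4, 0)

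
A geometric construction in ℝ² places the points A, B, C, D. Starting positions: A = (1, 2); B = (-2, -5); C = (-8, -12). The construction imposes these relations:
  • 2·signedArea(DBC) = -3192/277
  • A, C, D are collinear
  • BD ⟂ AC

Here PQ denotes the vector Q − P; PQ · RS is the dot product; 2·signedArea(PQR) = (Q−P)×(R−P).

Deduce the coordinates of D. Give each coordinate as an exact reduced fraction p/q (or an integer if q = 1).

D = (-848/277, -1196/277)

1. D_x = -848/277  [A, C, D are collinear ∩ BD ⟂ AC]
2. D_y = -1196/277  [A, C, D are collinear ∩ BD ⟂ AC]
   → D = (-848/277, -1196/277)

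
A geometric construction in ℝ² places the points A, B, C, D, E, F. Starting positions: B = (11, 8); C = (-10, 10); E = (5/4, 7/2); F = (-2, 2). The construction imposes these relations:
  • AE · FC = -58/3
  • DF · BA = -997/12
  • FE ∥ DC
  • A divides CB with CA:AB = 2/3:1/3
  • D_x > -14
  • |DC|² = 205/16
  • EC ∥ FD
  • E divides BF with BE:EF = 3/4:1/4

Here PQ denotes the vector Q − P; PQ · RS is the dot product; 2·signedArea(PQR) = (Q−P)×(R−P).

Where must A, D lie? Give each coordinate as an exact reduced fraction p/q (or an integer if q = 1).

1. A_x = 4  [A divides CB with CA:AB = 2/3:1/3]
2. A_y = 26/3  [A divides CB with CA:AB = 2/3:1/3]
   → A = (4, 26/3)
3. D_x = -53/4  [FE ∥ DC ∩ EC ∥ FD]
4. D_y = 17/2  [FE ∥ DC ∩ EC ∥ FD]
   → D = (-53/4, 17/2)

A = (4, 26/3)
D = (-53/4, 17/2)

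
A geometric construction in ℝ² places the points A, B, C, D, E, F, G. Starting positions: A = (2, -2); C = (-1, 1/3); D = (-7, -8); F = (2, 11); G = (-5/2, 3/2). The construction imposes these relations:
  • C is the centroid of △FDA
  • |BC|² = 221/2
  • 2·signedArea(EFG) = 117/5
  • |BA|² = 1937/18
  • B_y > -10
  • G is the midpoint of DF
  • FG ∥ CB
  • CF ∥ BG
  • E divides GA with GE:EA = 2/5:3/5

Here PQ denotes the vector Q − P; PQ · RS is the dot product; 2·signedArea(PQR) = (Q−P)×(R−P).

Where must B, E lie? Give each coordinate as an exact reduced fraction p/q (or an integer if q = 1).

B = (-11/2, -55/6)
E = (-7/10, 1/10)

1. B_x = -11/2  [CF ∥ BG ∩ FG ∥ CB]
2. B_y = -55/6  [CF ∥ BG ∩ FG ∥ CB]
   → B = (-11/2, -55/6)
3. E_x = -7/10  [E divides GA with GE:EA = 2/5:3/5]
4. E_y = 1/10  [E divides GA with GE:EA = 2/5:3/5]
   → E = (-7/10, 1/10)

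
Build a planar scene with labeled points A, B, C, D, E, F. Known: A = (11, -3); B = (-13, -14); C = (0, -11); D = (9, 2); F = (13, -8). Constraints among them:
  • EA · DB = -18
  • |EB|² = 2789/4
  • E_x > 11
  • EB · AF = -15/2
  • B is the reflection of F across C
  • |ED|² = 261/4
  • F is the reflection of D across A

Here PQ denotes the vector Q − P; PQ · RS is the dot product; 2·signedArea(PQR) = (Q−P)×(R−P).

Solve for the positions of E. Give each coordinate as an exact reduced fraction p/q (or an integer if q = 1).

1. E_x = 12  [EB · AF = -15/2 ∩ EA · DB = -18]
2. E_y = -11/2  [EB · AF = -15/2 ∩ EA · DB = -18]
   → E = (12, -11/2)

E = (12, -11/2)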